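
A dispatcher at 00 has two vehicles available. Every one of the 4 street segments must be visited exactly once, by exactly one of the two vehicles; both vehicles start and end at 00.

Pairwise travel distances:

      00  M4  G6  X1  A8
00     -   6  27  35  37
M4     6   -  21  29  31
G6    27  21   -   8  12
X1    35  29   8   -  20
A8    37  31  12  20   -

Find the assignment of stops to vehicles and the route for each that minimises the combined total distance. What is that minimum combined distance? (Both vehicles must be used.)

Try each way of splitting the stops between the two vehicles (each non-empty) and, for each split, find the best tour for each vehicle:
  {M4} + {G6, X1, A8}: 12 + 92 = 104
  {G6} + {M4, X1, A8}: 54 + 92 = 146
  {M4, G6} + {X1, A8}: 54 + 92 = 146
  {X1} + {M4, G6, A8}: 70 + 76 = 146
  {M4, X1} + {G6, A8}: 70 + 76 = 146
  {G6, X1} + {M4, A8}: 70 + 74 = 144
  … (7 splits in total)
Best: vehicle 1 00 → M4 → 00 = 12; vehicle 2 00 → G6 → X1 → A8 → 00 = 92; combined 104.

Minimum combined distance: 104.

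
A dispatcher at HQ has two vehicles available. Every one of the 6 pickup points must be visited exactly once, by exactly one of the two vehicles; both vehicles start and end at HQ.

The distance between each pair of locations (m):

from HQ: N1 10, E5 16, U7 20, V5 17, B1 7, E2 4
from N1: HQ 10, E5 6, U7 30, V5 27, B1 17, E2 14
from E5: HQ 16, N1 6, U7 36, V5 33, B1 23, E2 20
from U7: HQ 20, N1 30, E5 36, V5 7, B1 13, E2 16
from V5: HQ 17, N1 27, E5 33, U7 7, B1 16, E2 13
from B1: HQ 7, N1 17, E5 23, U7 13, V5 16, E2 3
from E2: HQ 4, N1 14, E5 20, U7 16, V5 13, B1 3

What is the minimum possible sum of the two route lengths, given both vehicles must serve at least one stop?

Try each way of splitting the stops between the two vehicles (each non-empty) and, for each split, find the best tour for each vehicle:
  {N1} + {E5, U7, V5, B1, E2}: 20 + 76 = 96
  {E5} + {N1, U7, V5, B1, E2}: 32 + 64 = 96
  {N1, E5} + {U7, V5, B1, E2}: 32 + 44 = 76
  {U7} + {N1, E5, V5, B1, E2}: 40 + 72 = 112
  {N1, U7} + {E5, V5, B1, E2}: 60 + 72 = 132
  {E5, U7} + {N1, V5, B1, E2}: 72 + 60 = 132
  … (31 splits in total)
Best: vehicle 1 HQ → N1 → E5 → HQ = 32; vehicle 2 HQ → V5 → U7 → B1 → E2 → HQ = 44; combined 76.

Minimum combined distance: 76 m.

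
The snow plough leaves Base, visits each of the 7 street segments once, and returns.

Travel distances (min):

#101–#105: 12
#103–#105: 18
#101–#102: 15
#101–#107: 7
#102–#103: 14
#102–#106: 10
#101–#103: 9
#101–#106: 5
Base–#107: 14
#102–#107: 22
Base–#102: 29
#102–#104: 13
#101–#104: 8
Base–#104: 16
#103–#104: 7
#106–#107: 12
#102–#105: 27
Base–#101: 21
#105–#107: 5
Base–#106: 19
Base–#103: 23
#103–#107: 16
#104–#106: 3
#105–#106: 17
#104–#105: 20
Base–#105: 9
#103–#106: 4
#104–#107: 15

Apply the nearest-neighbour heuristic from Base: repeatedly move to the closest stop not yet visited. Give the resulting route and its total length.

From Base: distances to unvisited — #105=9, #107=14, #104=16, #106=19, #101=21, #103=23, #102=29. Nearest is #105 (9).
From #105: distances to unvisited — #107=5, #101=12, #106=17, #103=18, #104=20, #102=27. Nearest is #107 (5).
From #107: distances to unvisited — #101=7, #106=12, #104=15, #103=16, #102=22. Nearest is #101 (7).
From #101: distances to unvisited — #106=5, #104=8, #103=9, #102=15. Nearest is #106 (5).
From #106: distances to unvisited — #104=3, #103=4, #102=10. Nearest is #104 (3).
From #104: distances to unvisited — #103=7, #102=13. Nearest is #103 (7).
From #103: distances to unvisited — #102=14. Nearest is #102 (14).
Return #102→Base: 29.
Total = 9 + 5 + 7 + 5 + 3 + 7 + 14 + 29 = 79.

Total distance 79 min via the nearest-neighbour route Base → #105 → #107 → #101 → #106 → #104 → #103 → #102 → Base.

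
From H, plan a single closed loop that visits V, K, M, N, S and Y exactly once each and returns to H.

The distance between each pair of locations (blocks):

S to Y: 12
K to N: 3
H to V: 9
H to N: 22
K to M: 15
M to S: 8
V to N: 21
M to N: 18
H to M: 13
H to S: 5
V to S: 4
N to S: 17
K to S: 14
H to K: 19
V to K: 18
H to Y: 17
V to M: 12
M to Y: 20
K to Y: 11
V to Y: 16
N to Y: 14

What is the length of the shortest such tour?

There are 360 distinct closed tours to check (reversals are equivalent).
H - V - K - M - N - S - Y - H: 9+18+15+18+17+12+17 = 106
H - V - K - M - N - Y - S - H: 9+18+15+18+14+12+5 = 91
H - V - K - M - S - N - Y - H: 9+18+15+8+17+14+17 = 98
H - V - K - M - S - Y - N - H: 9+18+15+8+12+14+22 = 98
H - V - K - M - Y - N - S - H: 9+18+15+20+14+17+5 = 98
H - V - K - M - Y - S - N - H: 9+18+15+20+12+17+22 = 113
H - V - K - N - M - S - Y - H: 9+18+3+18+8+12+17 = 85
H - V - K - N - M - Y - S - H: 9+18+3+18+20+12+5 = 85
… (352 more)
H - V - M - K - N - Y - S - H: 9+12+15+3+14+12+5 = 70  ← best
The minimum is 70.
One optimal route: H → V → M → K → N → Y → S → H (or its reverse).

Shortest round trip = 70 blocks.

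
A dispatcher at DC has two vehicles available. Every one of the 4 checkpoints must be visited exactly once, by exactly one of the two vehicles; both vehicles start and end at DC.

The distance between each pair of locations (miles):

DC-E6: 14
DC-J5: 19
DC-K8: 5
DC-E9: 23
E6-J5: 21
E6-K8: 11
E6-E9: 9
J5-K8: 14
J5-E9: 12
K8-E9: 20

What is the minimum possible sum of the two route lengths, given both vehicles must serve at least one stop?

Try each way of splitting the stops between the two vehicles (each non-empty) and, for each split, find the best tour for each vehicle:
  {E6} + {J5, K8, E9}: 28 + 54 = 82
  {J5} + {E6, K8, E9}: 38 + 48 = 86
  {E6, J5} + {K8, E9}: 54 + 48 = 102
  {K8} + {E6, J5, E9}: 10 + 54 = 64
  {E6, K8} + {J5, E9}: 30 + 54 = 84
  {J5, K8} + {E6, E9}: 38 + 46 = 84
  … (7 splits in total)
Best: vehicle 1 DC → K8 → DC = 10; vehicle 2 DC → E6 → E9 → J5 → DC = 54; combined 64.

64 miles — the smallest possible combined total.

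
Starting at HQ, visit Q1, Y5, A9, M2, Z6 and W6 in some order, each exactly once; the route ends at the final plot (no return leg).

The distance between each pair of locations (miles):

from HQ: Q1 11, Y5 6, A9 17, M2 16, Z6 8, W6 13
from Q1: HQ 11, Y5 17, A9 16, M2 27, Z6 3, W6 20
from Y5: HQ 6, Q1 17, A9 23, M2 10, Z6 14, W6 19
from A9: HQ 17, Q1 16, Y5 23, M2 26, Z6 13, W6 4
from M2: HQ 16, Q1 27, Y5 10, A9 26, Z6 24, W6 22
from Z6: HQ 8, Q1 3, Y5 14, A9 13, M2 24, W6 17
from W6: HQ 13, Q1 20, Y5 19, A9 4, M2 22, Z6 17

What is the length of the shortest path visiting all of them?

There are 6! = 720 possible orderings.
HQ → Q1 → Y5 → A9 → M2 → Z6 → W6: 11+17+23+26+24+17 = 118
HQ → Q1 → Y5 → A9 → M2 → W6 → Z6: 11+17+23+26+22+17 = 116
HQ → Q1 → Y5 → A9 → Z6 → M2 → W6: 11+17+23+13+24+22 = 110
HQ → Q1 → Y5 → A9 → Z6 → W6 → M2: 11+17+23+13+17+22 = 103
HQ → Q1 → Y5 → A9 → W6 → M2 → Z6: 11+17+23+4+22+24 = 101
HQ → Q1 → Y5 → A9 → W6 → Z6 → M2: 11+17+23+4+17+24 = 96
HQ → Q1 → Y5 → M2 → A9 → Z6 → W6: 11+17+10+26+13+17 = 94
HQ → Q1 → Y5 → M2 → A9 → W6 → Z6: 11+17+10+26+4+17 = 85
… (712 more)
HQ → Y5 → M2 → W6 → A9 → Z6 → Q1: 6+10+22+4+13+3 = 58  ← best
The minimum is 58.
One shortest path: HQ → Y5 → M2 → W6 → A9 → Z6 → Q1.

Shortest open route: 58 miles.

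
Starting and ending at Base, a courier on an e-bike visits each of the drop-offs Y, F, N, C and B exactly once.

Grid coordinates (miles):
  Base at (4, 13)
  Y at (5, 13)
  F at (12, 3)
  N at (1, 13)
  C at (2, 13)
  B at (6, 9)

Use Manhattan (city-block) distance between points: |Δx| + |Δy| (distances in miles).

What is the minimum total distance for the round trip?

There are 60 distinct closed tours to check (reversals are equivalent).
Base → Y → F → N → C → B → Base: 1+17+21+1+8+6 = 54
Base → Y → F → N → B → C → Base: 1+17+21+9+8+2 = 58
Base → Y → F → C → N → B → Base: 1+17+20+1+9+6 = 54
Base → Y → F → C → B → N → Base: 1+17+20+8+9+3 = 58
Base → Y → F → B → N → C → Base: 1+17+12+9+1+2 = 42
Base → Y → F → B → C → N → Base: 1+17+12+8+1+3 = 42
Base → Y → N → F → C → B → Base: 1+4+21+20+8+6 = 60
Base → Y → N → F → B → C → Base: 1+4+21+12+8+2 = 48
Base → Y → N → C → F → B → Base: 1+4+1+20+12+6 = 44
Base → Y → N → C → B → F → Base: 1+4+1+8+12+18 = 44
Base → Y → N → B → F → C → Base: 1+4+9+12+20+2 = 48
Base → Y → N → B → C → F → Base: 1+4+9+8+20+18 = 60
Base → Y → C → F → N → B → Base: 1+3+20+21+9+6 = 60
Base → Y → C → F → B → N → Base: 1+3+20+12+9+3 = 48
… (46 more)
The minimum is 42.
One optimal route: Base → Y → F → B → N → C → Base (or its reverse).

Shortest round trip = 42 miles.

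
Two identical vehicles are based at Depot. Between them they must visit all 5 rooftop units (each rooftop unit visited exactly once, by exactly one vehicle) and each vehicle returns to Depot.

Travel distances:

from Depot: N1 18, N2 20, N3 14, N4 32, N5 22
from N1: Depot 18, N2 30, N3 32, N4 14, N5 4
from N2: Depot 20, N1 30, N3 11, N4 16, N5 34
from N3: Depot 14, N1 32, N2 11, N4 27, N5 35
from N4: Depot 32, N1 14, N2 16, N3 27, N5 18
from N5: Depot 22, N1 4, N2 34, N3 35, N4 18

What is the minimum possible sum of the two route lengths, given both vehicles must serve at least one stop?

There are 2^4 − 1 = 15 ways to divide the 5 stops into two non-empty groups. For each, the best each vehicle can do is its own shortest tour through its group:
  {N1} + {N2, N3, N4, N5}: 36 + 81 = 117
  {N2} + {N1, N3, N4, N5}: 40 + 81 = 121
  {N1, N2} + {N3, N4, N5}: 68 + 81 = 149
  {N3} + {N1, N2, N4, N5}: 28 + 76 = 104
  {N1, N3} + {N2, N4, N5}: 64 + 76 = 140
  {N2, N3} + {N1, N4, N5}: 45 + 72 = 117
  … (15 splits in total)
Best: vehicle 1 Depot → N3 → Depot = 28; vehicle 2 Depot → N1 → N5 → N4 → N2 → Depot = 76; combined 104.

104 — the smallest possible combined total.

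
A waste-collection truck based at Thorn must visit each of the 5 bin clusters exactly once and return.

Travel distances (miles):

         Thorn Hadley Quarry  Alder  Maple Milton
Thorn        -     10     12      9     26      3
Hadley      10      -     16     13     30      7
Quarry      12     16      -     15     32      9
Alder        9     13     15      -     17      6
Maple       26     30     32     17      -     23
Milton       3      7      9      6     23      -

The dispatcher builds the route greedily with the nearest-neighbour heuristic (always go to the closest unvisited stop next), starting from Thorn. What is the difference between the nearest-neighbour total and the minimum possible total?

Thorn: Milton=3, Alder=9, Hadley=10, Quarry=12, Maple=26 ⇒ Milton
Milton: Alder=6, Hadley=7, Quarry=9, Maple=23 ⇒ Alder
Alder: Hadley=13, Quarry=15, Maple=17 ⇒ Hadley
Hadley: Quarry=16, Maple=30 ⇒ Quarry
Quarry: Maple=32 ⇒ Maple
NN route Thorn → Milton → Alder → Hadley → Quarry → Maple → Thorn costs 96.
Optimal: Thorn → Hadley → Quarry → Alder → Maple → Milton → Thorn costs 84 (by enumerating all 60 distinct tours).
Excess = 96 − 84 = 12.

12 miles longer than the optimal tour.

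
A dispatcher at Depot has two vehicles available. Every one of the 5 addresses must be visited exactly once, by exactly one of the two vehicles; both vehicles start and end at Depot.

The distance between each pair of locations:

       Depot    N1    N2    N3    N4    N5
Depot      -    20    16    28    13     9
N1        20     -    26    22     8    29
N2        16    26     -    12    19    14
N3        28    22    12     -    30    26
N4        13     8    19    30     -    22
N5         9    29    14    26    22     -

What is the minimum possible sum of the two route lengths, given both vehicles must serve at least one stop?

Check every non-empty split of the stops between the two vehicles; for each half take its own optimal tour:
  {N1} + {N2, N3, N4, N5}: 40 + 78 = 118
  {N2} + {N1, N3, N4, N5}: 32 + 78 = 110
  {N1, N2} + {N3, N4, N5}: 62 + 78 = 140
  {N3} + {N1, N2, N4, N5}: 56 + 70 = 126
  {N1, N3} + {N2, N4, N5}: 70 + 55 = 125
  {N2, N3} + {N1, N4, N5}: 56 + 59 = 115
  … (15 splits in total)
  {N1, N2, N3, N4} + {N5}: 71 + 18 = 89  ← best
Best: vehicle 1 Depot → N2 → N3 → N1 → N4 → Depot = 71; vehicle 2 Depot → N5 → Depot = 18; combined 89.

89 — the smallest possible combined total.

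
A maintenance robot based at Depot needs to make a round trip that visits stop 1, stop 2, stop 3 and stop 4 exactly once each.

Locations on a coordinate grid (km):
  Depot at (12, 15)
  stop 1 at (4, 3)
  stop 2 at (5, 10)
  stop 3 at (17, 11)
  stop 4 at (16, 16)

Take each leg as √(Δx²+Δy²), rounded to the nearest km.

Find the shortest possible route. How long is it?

With 4 stops there are 4!/2 = 12 distinct round trips (a route and its reverse cost the same).
Depot→stop 1→stop 2→stop 3→stop 4→Depot: 14+7+12+5+4 = 42
Depot→stop 1→stop 2→stop 4→stop 3→Depot: 14+7+13+5+6 = 45
Depot→stop 1→stop 3→stop 2→stop 4→Depot: 14+15+12+13+4 = 58
Depot→stop 1→stop 3→stop 4→stop 2→Depot: 14+15+5+13+9 = 56
Depot→stop 1→stop 4→stop 2→stop 3→Depot: 14+18+13+12+6 = 63
Depot→stop 1→stop 4→stop 3→stop 2→Depot: 14+18+5+12+9 = 58
Depot→stop 2→stop 1→stop 3→stop 4→Depot: 9+7+15+5+4 = 40
Depot→stop 2→stop 1→stop 4→stop 3→Depot: 9+7+18+5+6 = 45
Depot→stop 2→stop 3→stop 1→stop 4→Depot: 9+12+15+18+4 = 58
Depot→stop 2→stop 4→stop 1→stop 3→Depot: 9+13+18+15+6 = 61
Depot→stop 3→stop 1→stop 2→stop 4→Depot: 6+15+7+13+4 = 45
Depot→stop 3→stop 2→stop 1→stop 4→Depot: 6+12+7+18+4 = 47
The minimum is 40.
One optimal route: Depot → stop 2 → stop 1 → stop 3 → stop 4 → Depot (or its reverse).

Shortest round trip = 40 km.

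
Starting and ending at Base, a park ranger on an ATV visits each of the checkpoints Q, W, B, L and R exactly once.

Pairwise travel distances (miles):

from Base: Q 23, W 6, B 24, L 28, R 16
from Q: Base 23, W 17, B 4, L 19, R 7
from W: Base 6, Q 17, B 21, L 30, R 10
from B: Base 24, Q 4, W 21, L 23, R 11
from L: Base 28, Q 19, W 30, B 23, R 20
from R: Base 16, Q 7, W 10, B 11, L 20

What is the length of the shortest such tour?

Base → Q → W → B → L → R → Base: 23+17+21+23+20+16 = 120
Base → Q → W → B → R → L → Base: 23+17+21+11+20+28 = 120
Base → Q → W → L → B → R → Base: 23+17+30+23+11+16 = 120
Base → Q → W → L → R → B → Base: 23+17+30+20+11+24 = 125
Base → Q → W → R → B → L → Base: 23+17+10+11+23+28 = 112
Base → Q → W → R → L → B → Base: 23+17+10+20+23+24 = 117
Base → Q → B → W → L → R → Base: 23+4+21+30+20+16 = 114
Base → Q → B → W → R → L → Base: 23+4+21+10+20+28 = 106
Base → Q → B → L → W → R → Base: 23+4+23+30+10+16 = 106
Base → Q → B → L → R → W → Base: 23+4+23+20+10+6 = 86
Base → Q → B → R → W → L → Base: 23+4+11+10+30+28 = 106
Base → Q → B → R → L → W → Base: 23+4+11+20+30+6 = 94
Base → Q → L → W → B → R → Base: 23+19+30+21+11+16 = 120
Base → Q → L → W → R → B → Base: 23+19+30+10+11+24 = 117
… (46 more)
Base → W → R → Q → B → L → Base: 6+10+7+4+23+28 = 78  ← best
The minimum is 78.
One optimal route: Base → W → R → Q → B → L → Base (or its reverse).

Minimum total distance: 78 miles.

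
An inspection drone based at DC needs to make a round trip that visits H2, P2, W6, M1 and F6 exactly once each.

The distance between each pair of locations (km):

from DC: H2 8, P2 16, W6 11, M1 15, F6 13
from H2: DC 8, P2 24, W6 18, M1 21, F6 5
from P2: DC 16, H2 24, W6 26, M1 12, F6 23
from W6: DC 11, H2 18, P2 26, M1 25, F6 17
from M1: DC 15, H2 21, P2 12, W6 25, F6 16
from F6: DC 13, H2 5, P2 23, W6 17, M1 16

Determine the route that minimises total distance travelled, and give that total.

Minimum total distance: 78 km.

With 5 stops there are 5!/2 = 60 distinct round trips (a route and its reverse cost the same).
DC - H2 - P2 - W6 - M1 - F6 - DC: 8+24+26+25+16+13 = 112
DC - H2 - P2 - W6 - F6 - M1 - DC: 8+24+26+17+16+15 = 106
DC - H2 - P2 - M1 - W6 - F6 - DC: 8+24+12+25+17+13 = 99
DC - H2 - P2 - M1 - F6 - W6 - DC: 8+24+12+16+17+11 = 88
DC - H2 - P2 - F6 - W6 - M1 - DC: 8+24+23+17+25+15 = 112
DC - H2 - P2 - F6 - M1 - W6 - DC: 8+24+23+16+25+11 = 107
DC - H2 - W6 - P2 - M1 - F6 - DC: 8+18+26+12+16+13 = 93
DC - H2 - W6 - P2 - F6 - M1 - DC: 8+18+26+23+16+15 = 106
DC - H2 - W6 - M1 - P2 - F6 - DC: 8+18+25+12+23+13 = 99
DC - H2 - W6 - M1 - F6 - P2 - DC: 8+18+25+16+23+16 = 106
DC - H2 - W6 - F6 - P2 - M1 - DC: 8+18+17+23+12+15 = 93
DC - H2 - W6 - F6 - M1 - P2 - DC: 8+18+17+16+12+16 = 87
DC - H2 - M1 - P2 - W6 - F6 - DC: 8+21+12+26+17+13 = 97
DC - H2 - M1 - P2 - F6 - W6 - DC: 8+21+12+23+17+11 = 92
… (46 more)
DC - H2 - F6 - M1 - P2 - W6 - DC: 8+5+16+12+26+11 = 78  ← best
The minimum is 78.
One optimal route: DC → H2 → F6 → M1 → P2 → W6 → DC (or its reverse).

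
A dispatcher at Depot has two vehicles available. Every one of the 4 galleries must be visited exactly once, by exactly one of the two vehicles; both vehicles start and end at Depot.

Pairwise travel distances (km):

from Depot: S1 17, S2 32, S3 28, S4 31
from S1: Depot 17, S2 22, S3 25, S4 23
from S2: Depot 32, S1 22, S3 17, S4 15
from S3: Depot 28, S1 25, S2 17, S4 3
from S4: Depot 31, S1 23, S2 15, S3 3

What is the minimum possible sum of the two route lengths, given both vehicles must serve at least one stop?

Check every non-empty split of the stops between the two vehicles; for each half take its own optimal tour:
  {S1} + {S2, S3, S4}: 34 + 78 = 112
  {S2} + {S1, S3, S4}: 64 + 71 = 135
  {S1, S2} + {S3, S4}: 71 + 62 = 133
  {S3} + {S1, S2, S4}: 56 + 85 = 141
  {S1, S3} + {S2, S4}: 70 + 78 = 148
  {S2, S3} + {S1, S4}: 77 + 71 = 148
  … (7 splits in total)
Best: vehicle 1 Depot → S1 → Depot = 34; vehicle 2 Depot → S2 → S4 → S3 → Depot = 78; combined 112.

Minimum combined distance: 112 km.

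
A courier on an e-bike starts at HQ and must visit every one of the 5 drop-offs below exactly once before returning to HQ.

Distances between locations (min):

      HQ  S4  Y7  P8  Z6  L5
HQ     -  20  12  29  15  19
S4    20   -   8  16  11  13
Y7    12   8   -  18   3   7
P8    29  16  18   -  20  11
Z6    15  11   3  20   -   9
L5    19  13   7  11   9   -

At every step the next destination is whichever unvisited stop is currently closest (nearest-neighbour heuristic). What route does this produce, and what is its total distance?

Nearest-neighbour total = 71 min; route HQ → Y7 → Z6 → L5 → P8 → S4 → HQ.

From HQ: distances to unvisited — Y7=12, Z6=15, L5=19, S4=20, P8=29. Nearest is Y7 (12).
From Y7: distances to unvisited — Z6=3, L5=7, S4=8, P8=18. Nearest is Z6 (3).
From Z6: distances to unvisited — L5=9, S4=11, P8=20. Nearest is L5 (9).
From L5: distances to unvisited — P8=11, S4=13. Nearest is P8 (11).
From P8: distances to unvisited — S4=16. Nearest is S4 (16).
Return S4→HQ: 20.
Total = 12 + 3 + 9 + 11 + 16 + 20 = 71.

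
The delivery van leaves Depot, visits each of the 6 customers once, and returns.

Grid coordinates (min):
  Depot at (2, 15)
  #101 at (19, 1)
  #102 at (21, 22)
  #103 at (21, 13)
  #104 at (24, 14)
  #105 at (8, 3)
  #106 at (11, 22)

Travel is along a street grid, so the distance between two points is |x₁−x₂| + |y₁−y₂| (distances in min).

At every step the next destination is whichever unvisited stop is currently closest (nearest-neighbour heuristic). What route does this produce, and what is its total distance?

88 min along Depot → #106 → #102 → #103 → #104 → #101 → #105 → Depot.

At Depot the remaining stops are #106 16, #105 18, #103 21, #104 23, #102 26, #101 31; go to #106.
At #106 the remaining stops are #102 10, #103 19, #104 21, #105 22, #101 29; go to #102.
At #102 the remaining stops are #103 9, #104 11, #101 23, #105 32; go to #103.
At #103 the remaining stops are #104 4, #101 14, #105 23; go to #104.
At #104 the remaining stops are #101 18, #105 27; go to #101.
At #101 the remaining stops are #105 13; go to #105.
Return #105→Depot: 18.
Total = 16 + 10 + 9 + 4 + 18 + 13 + 18 = 88.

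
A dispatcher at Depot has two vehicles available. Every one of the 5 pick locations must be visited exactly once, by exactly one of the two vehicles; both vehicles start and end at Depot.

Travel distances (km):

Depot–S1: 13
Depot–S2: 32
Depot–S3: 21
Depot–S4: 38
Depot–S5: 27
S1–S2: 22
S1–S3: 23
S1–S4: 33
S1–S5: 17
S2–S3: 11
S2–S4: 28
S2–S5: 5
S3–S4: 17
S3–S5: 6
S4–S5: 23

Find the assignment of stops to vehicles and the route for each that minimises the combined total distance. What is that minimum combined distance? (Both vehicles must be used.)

Try each way of splitting the stops between the two vehicles (each non-empty) and, for each split, find the best tour for each vehicle:
  {S1} + {S2, S3, S4, S5}: 26 + 98 = 124
  {S2} + {S1, S3, S4, S5}: 64 + 91 = 155
  {S1, S2} + {S3, S4, S5}: 67 + 88 = 155
  {S3} + {S1, S2, S4, S5}: 42 + 101 = 143
  {S1, S3} + {S2, S4, S5}: 57 + 98 = 155
  {S2, S3} + {S1, S4, S5}: 64 + 91 = 155
  … (15 splits in total)
Best: vehicle 1 Depot → S1 → Depot = 26; vehicle 2 Depot → S2 → S5 → S3 → S4 → Depot = 98; combined 124.

Minimum combined distance: 124 km.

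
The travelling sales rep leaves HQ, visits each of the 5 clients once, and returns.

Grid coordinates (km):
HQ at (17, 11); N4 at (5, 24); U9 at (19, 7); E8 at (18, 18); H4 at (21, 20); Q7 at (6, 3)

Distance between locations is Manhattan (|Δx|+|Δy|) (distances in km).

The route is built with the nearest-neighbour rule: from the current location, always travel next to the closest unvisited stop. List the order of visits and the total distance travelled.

At HQ the remaining stops are U9 6, E8 8, H4 13, Q7 19, N4 25; go to U9.
At U9 the remaining stops are E8 12, H4 15, Q7 17, N4 31; go to E8.
At E8 the remaining stops are H4 5, N4 19, Q7 27; go to H4.
At H4 the remaining stops are N4 20, Q7 32; go to N4.
At N4 the remaining stops are Q7 22; go to Q7.
Return Q7→HQ: 19.
Total = 6 + 12 + 5 + 20 + 22 + 19 = 84.

84 km along HQ → U9 → E8 → H4 → N4 → Q7 → HQ.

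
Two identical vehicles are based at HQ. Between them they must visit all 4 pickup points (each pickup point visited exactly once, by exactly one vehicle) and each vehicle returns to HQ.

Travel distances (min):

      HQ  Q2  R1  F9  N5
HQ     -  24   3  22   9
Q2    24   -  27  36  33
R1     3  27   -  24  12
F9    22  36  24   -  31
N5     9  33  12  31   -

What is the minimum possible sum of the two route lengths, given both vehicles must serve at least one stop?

105 min — the smallest possible combined total.

There are 2^3 − 1 = 7 ways to divide the 4 stops into two non-empty groups. For each, the best each vehicle can do is its own shortest tour through its group:
  {Q2} + {R1, F9, N5}: 48 + 67 = 115
  {R1} + {Q2, F9, N5}: 6 + 100 = 106
  {Q2, R1} + {F9, N5}: 54 + 62 = 116
  {F9} + {Q2, R1, N5}: 44 + 72 = 116
  {Q2, F9} + {R1, N5}: 82 + 24 = 106
  {R1, F9} + {Q2, N5}: 49 + 66 = 115
  … (7 splits in total)
  {Q2, R1, F9} + {N5}: 87 + 18 = 105  ← best
Best: vehicle 1 HQ → Q2 → F9 → R1 → HQ = 87; vehicle 2 HQ → N5 → HQ = 18; combined 105.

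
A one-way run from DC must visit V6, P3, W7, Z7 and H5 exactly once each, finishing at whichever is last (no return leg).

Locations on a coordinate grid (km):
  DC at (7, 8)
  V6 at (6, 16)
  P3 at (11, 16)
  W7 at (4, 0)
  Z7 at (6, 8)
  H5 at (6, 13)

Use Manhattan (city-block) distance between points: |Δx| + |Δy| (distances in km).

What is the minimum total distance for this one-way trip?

There are 5! = 120 possible orderings.
DC→V6→P3→W7→Z7→H5: 9+5+23+10+5 = 52
DC→V6→P3→W7→H5→Z7: 9+5+23+15+5 = 57
DC→V6→P3→Z7→W7→H5: 9+5+13+10+15 = 52
DC→V6→P3→Z7→H5→W7: 9+5+13+5+15 = 47
DC→V6→P3→H5→W7→Z7: 9+5+8+15+10 = 47
DC→V6→P3→H5→Z7→W7: 9+5+8+5+10 = 37
DC→V6→W7→P3→Z7→H5: 9+18+23+13+5 = 68
DC→V6→W7→P3→H5→Z7: 9+18+23+8+5 = 63
DC→V6→W7→Z7→P3→H5: 9+18+10+13+8 = 58
DC→V6→W7→Z7→H5→P3: 9+18+10+5+8 = 50
DC→V6→W7→H5→P3→Z7: 9+18+15+8+13 = 63
DC→V6→W7→H5→Z7→P3: 9+18+15+5+13 = 60
DC→V6→Z7→P3→W7→H5: 9+8+13+23+15 = 68
DC→V6→Z7→P3→H5→W7: 9+8+13+8+15 = 53
… (106 more)
DC→W7→Z7→H5→V6→P3: 11+10+5+3+5 = 34  ← best
The minimum is 34.
One shortest path: DC → W7 → Z7 → H5 → V6 → P3.

34 km — the minimum one-way total.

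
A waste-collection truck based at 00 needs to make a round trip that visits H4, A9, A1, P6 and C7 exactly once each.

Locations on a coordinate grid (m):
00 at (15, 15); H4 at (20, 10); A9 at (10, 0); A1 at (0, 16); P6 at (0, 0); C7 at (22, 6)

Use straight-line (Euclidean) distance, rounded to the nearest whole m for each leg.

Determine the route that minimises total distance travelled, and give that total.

There are 60 distinct closed tours to check (reversals are equivalent).
00 → H4 → A9 → A1 → P6 → C7 → 00: 7+14+19+16+23+11 = 90
00 → H4 → A9 → A1 → C7 → P6 → 00: 7+14+19+24+23+21 = 108
00 → H4 → A9 → P6 → A1 → C7 → 00: 7+14+10+16+24+11 = 82
00 → H4 → A9 → P6 → C7 → A1 → 00: 7+14+10+23+24+15 = 93
00 → H4 → A9 → C7 → A1 → P6 → 00: 7+14+13+24+16+21 = 95
00 → H4 → A9 → C7 → P6 → A1 → 00: 7+14+13+23+16+15 = 88
00 → H4 → A1 → A9 → P6 → C7 → 00: 7+21+19+10+23+11 = 91
00 → H4 → A1 → A9 → C7 → P6 → 00: 7+21+19+13+23+21 = 104
00 → H4 → A1 → P6 → A9 → C7 → 00: 7+21+16+10+13+11 = 78
00 → H4 → A1 → P6 → C7 → A9 → 00: 7+21+16+23+13+16 = 96
00 → H4 → A1 → C7 → A9 → P6 → 00: 7+21+24+13+10+21 = 96
00 → H4 → A1 → C7 → P6 → A9 → 00: 7+21+24+23+10+16 = 101
00 → H4 → P6 → A9 → A1 → C7 → 00: 7+22+10+19+24+11 = 93
00 → H4 → P6 → A9 → C7 → A1 → 00: 7+22+10+13+24+15 = 91
… (46 more)
00 → H4 → C7 → A9 → P6 → A1 → 00: 7+4+13+10+16+15 = 65  ← best
The minimum is 65.
One optimal route: 00 → H4 → C7 → A9 → P6 → A1 → 00 (or its reverse).

Shortest round trip = 65 m.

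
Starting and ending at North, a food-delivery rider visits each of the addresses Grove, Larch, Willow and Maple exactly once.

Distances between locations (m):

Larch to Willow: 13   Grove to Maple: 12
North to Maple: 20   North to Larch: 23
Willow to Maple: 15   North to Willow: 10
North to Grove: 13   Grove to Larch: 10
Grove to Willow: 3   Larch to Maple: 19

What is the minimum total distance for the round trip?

North - Grove - Larch - Willow - Maple - North: 13+10+13+15+20 = 71
North - Grove - Larch - Maple - Willow - North: 13+10+19+15+10 = 67
North - Grove - Willow - Larch - Maple - North: 13+3+13+19+20 = 68
North - Grove - Willow - Maple - Larch - North: 13+3+15+19+23 = 73
North - Grove - Maple - Larch - Willow - North: 13+12+19+13+10 = 67
North - Grove - Maple - Willow - Larch - North: 13+12+15+13+23 = 76
North - Larch - Grove - Willow - Maple - North: 23+10+3+15+20 = 71
North - Larch - Grove - Maple - Willow - North: 23+10+12+15+10 = 70
North - Larch - Willow - Grove - Maple - North: 23+13+3+12+20 = 71
North - Larch - Maple - Grove - Willow - North: 23+19+12+3+10 = 67
North - Willow - Grove - Larch - Maple - North: 10+3+10+19+20 = 62
North - Willow - Larch - Grove - Maple - North: 10+13+10+12+20 = 65
The minimum is 62.
One optimal route: North → Willow → Grove → Larch → Maple → North (or its reverse).

Shortest round trip = 62 m.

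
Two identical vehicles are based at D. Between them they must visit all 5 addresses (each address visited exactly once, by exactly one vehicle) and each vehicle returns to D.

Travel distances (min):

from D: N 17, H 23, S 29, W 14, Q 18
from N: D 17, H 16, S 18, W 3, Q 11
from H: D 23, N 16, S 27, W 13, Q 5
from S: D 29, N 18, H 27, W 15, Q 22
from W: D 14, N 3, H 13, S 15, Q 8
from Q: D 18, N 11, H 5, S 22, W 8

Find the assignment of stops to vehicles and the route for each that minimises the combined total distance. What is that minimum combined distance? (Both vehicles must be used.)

Minimum combined distance: 110 min.

Check every non-empty split of the stops between the two vehicles; for each half take its own optimal tour:
  {N} + {H, S, W, Q}: 34 + 79 = 113
  {H} + {N, S, W, Q}: 46 + 75 = 121
  {N, H} + {S, W, Q}: 56 + 69 = 125
  {S} + {N, H, W, Q}: 58 + 56 = 114
  {N, S} + {H, W, Q}: 64 + 50 = 114
  {H, S} + {N, W, Q}: 79 + 46 = 125
  … (15 splits in total)
  {N, S, W} + {H, Q}: 64 + 46 = 110  ← best
Best: vehicle 1 D → N → S → W → D = 64; vehicle 2 D → H → Q → D = 46; combined 110.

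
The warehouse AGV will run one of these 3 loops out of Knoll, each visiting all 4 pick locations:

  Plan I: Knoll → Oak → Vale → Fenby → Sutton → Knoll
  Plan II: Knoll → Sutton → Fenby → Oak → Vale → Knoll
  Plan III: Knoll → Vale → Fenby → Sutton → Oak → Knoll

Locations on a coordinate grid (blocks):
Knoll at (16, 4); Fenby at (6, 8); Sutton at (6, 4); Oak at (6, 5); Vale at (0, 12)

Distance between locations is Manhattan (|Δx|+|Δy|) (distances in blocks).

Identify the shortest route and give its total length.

48 blocks — Plan I is the shortest.

Plan I: 11 + 13 + 10 + 4 + 10 = 48
Plan II: 10 + 4 + 3 + 13 + 24 = 54
Plan III: 24 + 10 + 4 + 1 + 11 = 50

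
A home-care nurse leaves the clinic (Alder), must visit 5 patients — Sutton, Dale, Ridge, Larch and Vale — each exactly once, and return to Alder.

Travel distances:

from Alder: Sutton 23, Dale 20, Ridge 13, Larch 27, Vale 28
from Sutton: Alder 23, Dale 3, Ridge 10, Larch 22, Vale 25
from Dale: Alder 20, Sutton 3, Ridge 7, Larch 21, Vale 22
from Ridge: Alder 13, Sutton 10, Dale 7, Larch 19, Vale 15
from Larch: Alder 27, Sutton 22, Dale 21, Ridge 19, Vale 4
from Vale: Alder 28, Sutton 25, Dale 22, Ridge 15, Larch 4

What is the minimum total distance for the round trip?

With 5 stops there are 5!/2 = 60 distinct round trips (a route and its reverse cost the same).
Alder → Sutton → Dale → Ridge → Larch → Vale → Alder: 23+3+7+19+4+28 = 84
Alder → Sutton → Dale → Ridge → Vale → Larch → Alder: 23+3+7+15+4+27 = 79
Alder → Sutton → Dale → Larch → Ridge → Vale → Alder: 23+3+21+19+15+28 = 109
Alder → Sutton → Dale → Larch → Vale → Ridge → Alder: 23+3+21+4+15+13 = 79
Alder → Sutton → Dale → Vale → Ridge → Larch → Alder: 23+3+22+15+19+27 = 109
Alder → Sutton → Dale → Vale → Larch → Ridge → Alder: 23+3+22+4+19+13 = 84
Alder → Sutton → Ridge → Dale → Larch → Vale → Alder: 23+10+7+21+4+28 = 93
Alder → Sutton → Ridge → Dale → Vale → Larch → Alder: 23+10+7+22+4+27 = 93
Alder → Sutton → Ridge → Larch → Dale → Vale → Alder: 23+10+19+21+22+28 = 123
Alder → Sutton → Ridge → Larch → Vale → Dale → Alder: 23+10+19+4+22+20 = 98
Alder → Sutton → Ridge → Vale → Dale → Larch → Alder: 23+10+15+22+21+27 = 118
Alder → Sutton → Ridge → Vale → Larch → Dale → Alder: 23+10+15+4+21+20 = 93
Alder → Sutton → Larch → Dale → Ridge → Vale → Alder: 23+22+21+7+15+28 = 116
Alder → Sutton → Larch → Dale → Vale → Ridge → Alder: 23+22+21+22+15+13 = 116
… (46 more)
Alder → Dale → Sutton → Larch → Vale → Ridge → Alder: 20+3+22+4+15+13 = 77  ← best
The minimum is 77.
One optimal route: Alder → Dale → Sutton → Larch → Vale → Ridge → Alder (or its reverse).

Shortest round trip = 77.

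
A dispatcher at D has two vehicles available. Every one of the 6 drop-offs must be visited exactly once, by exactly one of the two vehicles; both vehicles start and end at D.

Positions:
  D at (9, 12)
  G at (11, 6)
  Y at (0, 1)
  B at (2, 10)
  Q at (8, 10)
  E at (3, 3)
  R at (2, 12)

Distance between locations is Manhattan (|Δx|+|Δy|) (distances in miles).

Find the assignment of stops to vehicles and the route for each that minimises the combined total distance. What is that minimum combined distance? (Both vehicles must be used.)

Try each way of splitting the stops between the two vehicles (each non-empty) and, for each split, find the best tour for each vehicle:
  {G} + {Y, B, Q, E, R}: 16 + 40 = 56
  {Y} + {G, B, Q, E, R}: 40 + 38 = 78
  {G, Y} + {B, Q, E, R}: 44 + 32 = 76
  {B} + {G, Y, Q, E, R}: 18 + 46 = 64
  {G, B} + {Y, Q, E, R}: 30 + 40 = 70
  {Y, B} + {G, Q, E, R}: 40 + 38 = 78
  … (31 splits in total)
  {Q} + {G, Y, B, E, R}: 6 + 44 = 50  ← best
Best: vehicle 1 D → Q → D = 6; vehicle 2 D → G → E → Y → B → R → D = 44; combined 50.

Minimum combined distance: 50 miles.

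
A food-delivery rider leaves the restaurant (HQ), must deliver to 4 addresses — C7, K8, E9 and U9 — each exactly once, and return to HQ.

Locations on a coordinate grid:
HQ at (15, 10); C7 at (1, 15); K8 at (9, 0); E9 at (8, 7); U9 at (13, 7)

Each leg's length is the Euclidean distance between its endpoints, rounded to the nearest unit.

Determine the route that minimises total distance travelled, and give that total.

Minimum total distance: 45.

There are 12 distinct closed tours to check (reversals are equivalent).
HQ → C7 → K8 → E9 → U9 → HQ: 15+17+7+5+4 = 48
HQ → C7 → K8 → U9 → E9 → HQ: 15+17+8+5+8 = 53
HQ → C7 → E9 → K8 → U9 → HQ: 15+11+7+8+4 = 45
HQ → C7 → E9 → U9 → K8 → HQ: 15+11+5+8+12 = 51
HQ → C7 → U9 → K8 → E9 → HQ: 15+14+8+7+8 = 52
HQ → C7 → U9 → E9 → K8 → HQ: 15+14+5+7+12 = 53
HQ → K8 → C7 → E9 → U9 → HQ: 12+17+11+5+4 = 49
HQ → K8 → C7 → U9 → E9 → HQ: 12+17+14+5+8 = 56
HQ → K8 → E9 → C7 → U9 → HQ: 12+7+11+14+4 = 48
HQ → K8 → U9 → C7 → E9 → HQ: 12+8+14+11+8 = 53
HQ → E9 → C7 → K8 → U9 → HQ: 8+11+17+8+4 = 48
HQ → E9 → K8 → C7 → U9 → HQ: 8+7+17+14+4 = 50
The minimum is 45.
One optimal route: HQ → C7 → E9 → K8 → U9 → HQ (or its reverse).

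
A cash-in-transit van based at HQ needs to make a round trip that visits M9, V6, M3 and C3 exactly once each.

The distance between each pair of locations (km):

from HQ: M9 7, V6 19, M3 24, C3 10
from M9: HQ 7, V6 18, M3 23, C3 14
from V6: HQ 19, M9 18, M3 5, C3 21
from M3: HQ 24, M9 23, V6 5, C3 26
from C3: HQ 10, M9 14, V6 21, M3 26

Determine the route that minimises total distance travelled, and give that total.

There are 12 distinct closed tours to check (reversals are equivalent).
HQ→M9→V6→M3→C3→HQ: 7+18+5+26+10 = 66
HQ→M9→V6→C3→M3→HQ: 7+18+21+26+24 = 96
HQ→M9→M3→V6→C3→HQ: 7+23+5+21+10 = 66
HQ→M9→M3→C3→V6→HQ: 7+23+26+21+19 = 96
HQ→M9→C3→V6→M3→HQ: 7+14+21+5+24 = 71
HQ→M9→C3→M3→V6→HQ: 7+14+26+5+19 = 71
HQ→V6→M9→M3→C3→HQ: 19+18+23+26+10 = 96
HQ→V6→M9→C3→M3→HQ: 19+18+14+26+24 = 101
HQ→V6→M3→M9→C3→HQ: 19+5+23+14+10 = 71
HQ→V6→C3→M9→M3→HQ: 19+21+14+23+24 = 101
HQ→M3→M9→V6→C3→HQ: 24+23+18+21+10 = 96
HQ→M3→V6→M9→C3→HQ: 24+5+18+14+10 = 71
The minimum is 66.
One optimal route: HQ → M9 → V6 → M3 → C3 → HQ (or its reverse).

66 km — the shortest possible round trip.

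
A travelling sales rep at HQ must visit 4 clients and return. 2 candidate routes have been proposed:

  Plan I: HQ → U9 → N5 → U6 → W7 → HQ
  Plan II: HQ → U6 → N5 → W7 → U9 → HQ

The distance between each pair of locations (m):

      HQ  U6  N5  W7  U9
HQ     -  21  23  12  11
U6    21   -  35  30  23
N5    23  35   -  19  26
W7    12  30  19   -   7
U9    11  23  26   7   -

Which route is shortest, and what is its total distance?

93 m — Plan II is the shortest.

Plan I: 11 + 26 + 35 + 30 + 12 = 114
Plan II: 21 + 35 + 19 + 7 + 11 = 93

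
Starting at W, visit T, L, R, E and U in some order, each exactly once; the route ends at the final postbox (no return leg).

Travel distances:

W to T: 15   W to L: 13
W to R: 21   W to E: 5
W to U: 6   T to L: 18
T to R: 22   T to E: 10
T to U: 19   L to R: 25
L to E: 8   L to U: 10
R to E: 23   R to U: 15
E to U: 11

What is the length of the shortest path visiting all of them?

There are 5! = 120 possible orderings.
W→T→L→R→E→U: 15+18+25+23+11 = 92
W→T→L→R→U→E: 15+18+25+15+11 = 84
W→T→L→E→R→U: 15+18+8+23+15 = 79
W→T→L→E→U→R: 15+18+8+11+15 = 67
W→T→L→U→R→E: 15+18+10+15+23 = 81
W→T→L→U→E→R: 15+18+10+11+23 = 77
W→T→R→L→E→U: 15+22+25+8+11 = 81
W→T→R→L→U→E: 15+22+25+10+11 = 83
W→T→R→E→L→U: 15+22+23+8+10 = 78
W→T→R→E→U→L: 15+22+23+11+10 = 81
W→T→R→U→L→E: 15+22+15+10+8 = 70
W→T→R→U→E→L: 15+22+15+11+8 = 71
W→T→E→L→R→U: 15+10+8+25+15 = 73
W→T→E→L→U→R: 15+10+8+10+15 = 58
… (106 more)
W→U→L→E→T→R: 6+10+8+10+22 = 56  ← best
The minimum is 56.
One shortest path: W → U → L → E → T → R.

Minimum one-way distance = 56.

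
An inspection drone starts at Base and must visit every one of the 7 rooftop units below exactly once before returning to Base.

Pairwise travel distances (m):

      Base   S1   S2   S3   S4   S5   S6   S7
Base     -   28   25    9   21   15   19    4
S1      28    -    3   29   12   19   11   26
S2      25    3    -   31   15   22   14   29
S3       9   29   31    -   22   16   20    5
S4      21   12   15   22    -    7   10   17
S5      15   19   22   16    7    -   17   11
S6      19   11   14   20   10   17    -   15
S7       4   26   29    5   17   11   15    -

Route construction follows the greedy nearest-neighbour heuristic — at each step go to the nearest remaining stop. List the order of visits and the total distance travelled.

From Base: distances to unvisited — S7=4, S3=9, S5=15, S6=19, S4=21, S2=25, S1=28. Nearest is S7 (4).
From S7: distances to unvisited — S3=5, S5=11, S6=15, S4=17, S1=26, S2=29. Nearest is S3 (5).
From S3: distances to unvisited — S5=16, S6=20, S4=22, S1=29, S2=31. Nearest is S5 (16).
From S5: distances to unvisited — S4=7, S6=17, S1=19, S2=22. Nearest is S4 (7).
From S4: distances to unvisited — S6=10, S1=12, S2=15. Nearest is S6 (10).
From S6: distances to unvisited — S1=11, S2=14. Nearest is S1 (11).
From S1: distances to unvisited — S2=3. Nearest is S2 (3).
Return S2→Base: 25.
Total = 4 + 5 + 16 + 7 + 10 + 11 + 3 + 25 = 81.

81 m along Base → S7 → S3 → S5 → S4 → S6 → S1 → S2 → Base.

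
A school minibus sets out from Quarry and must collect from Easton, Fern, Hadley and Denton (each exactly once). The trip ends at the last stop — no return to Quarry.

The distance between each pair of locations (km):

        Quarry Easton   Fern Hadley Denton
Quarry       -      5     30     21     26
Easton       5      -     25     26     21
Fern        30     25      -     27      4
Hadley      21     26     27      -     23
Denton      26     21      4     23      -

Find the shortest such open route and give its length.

57 km — the minimum one-way total.

There are 4! = 24 possible orderings.
Quarry - Easton - Fern - Hadley - Denton: 5+25+27+23 = 80
Quarry - Easton - Fern - Denton - Hadley: 5+25+4+23 = 57
Quarry - Easton - Hadley - Fern - Denton: 5+26+27+4 = 62
Quarry - Easton - Hadley - Denton - Fern: 5+26+23+4 = 58
Quarry - Easton - Denton - Fern - Hadley: 5+21+4+27 = 57
Quarry - Easton - Denton - Hadley - Fern: 5+21+23+27 = 76
Quarry - Fern - Easton - Hadley - Denton: 30+25+26+23 = 104
Quarry - Fern - Easton - Denton - Hadley: 30+25+21+23 = 99
Quarry - Fern - Hadley - Easton - Denton: 30+27+26+21 = 104
Quarry - Fern - Hadley - Denton - Easton: 30+27+23+21 = 101
Quarry - Fern - Denton - Easton - Hadley: 30+4+21+26 = 81
Quarry - Fern - Denton - Hadley - Easton: 30+4+23+26 = 83
Quarry - Hadley - Easton - Fern - Denton: 21+26+25+4 = 76
Quarry - Hadley - Easton - Denton - Fern: 21+26+21+4 = 72
… (10 more)
The minimum is 57.
One shortest path: Quarry → Easton → Fern → Denton → Hadley.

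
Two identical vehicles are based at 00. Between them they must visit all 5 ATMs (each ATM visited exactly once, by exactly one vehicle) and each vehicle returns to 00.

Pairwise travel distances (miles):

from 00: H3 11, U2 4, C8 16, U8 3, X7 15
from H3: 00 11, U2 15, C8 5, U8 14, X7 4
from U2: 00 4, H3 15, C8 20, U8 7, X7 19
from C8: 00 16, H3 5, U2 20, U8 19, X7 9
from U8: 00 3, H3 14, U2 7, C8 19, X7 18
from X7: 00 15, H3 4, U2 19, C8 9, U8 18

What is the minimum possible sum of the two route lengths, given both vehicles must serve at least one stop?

Minimum combined distance: 54 miles.

Check every non-empty split of the stops between the two vehicles; for each half take its own optimal tour:
  {H3} + {U2, C8, U8, X7}: 22 + 54 = 76
  {U2} + {H3, C8, U8, X7}: 8 + 46 = 54
  {H3, U2} + {C8, U8, X7}: 30 + 46 = 76
  {C8} + {H3, U2, U8, X7}: 32 + 44 = 76
  {H3, C8} + {U2, U8, X7}: 32 + 44 = 76
  {U2, C8} + {H3, U8, X7}: 40 + 36 = 76
  … (15 splits in total)
Best: vehicle 1 00 → U2 → 00 = 8; vehicle 2 00 → H3 → C8 → X7 → U8 → 00 = 46; combined 54.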